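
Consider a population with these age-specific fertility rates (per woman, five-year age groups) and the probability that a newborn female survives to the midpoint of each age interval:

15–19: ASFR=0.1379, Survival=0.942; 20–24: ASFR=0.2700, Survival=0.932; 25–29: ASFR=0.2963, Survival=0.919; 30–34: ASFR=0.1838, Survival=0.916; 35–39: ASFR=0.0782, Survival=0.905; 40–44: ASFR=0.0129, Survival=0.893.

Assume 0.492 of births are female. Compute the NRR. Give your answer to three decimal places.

Proportion female at birth = 0.492.
Survival-weighted fertility by age (5·fₓ·Sₓ):
  15–19: 5 × 0.1379 × 0.942 = 0.64951
  20–24: 5 × 0.2700 × 0.932 = 1.25820
  25–29: 5 × 0.2963 × 0.919 = 1.36150
  30–34: 5 × 0.1838 × 0.916 = 0.84180
  35–39: 5 × 0.0782 × 0.905 = 0.35386
  40–44: 5 × 0.0129 × 0.893 = 0.05760
Sum = 4.52247
NRR = 0.492 × 4.52247 = 2.22506

2.225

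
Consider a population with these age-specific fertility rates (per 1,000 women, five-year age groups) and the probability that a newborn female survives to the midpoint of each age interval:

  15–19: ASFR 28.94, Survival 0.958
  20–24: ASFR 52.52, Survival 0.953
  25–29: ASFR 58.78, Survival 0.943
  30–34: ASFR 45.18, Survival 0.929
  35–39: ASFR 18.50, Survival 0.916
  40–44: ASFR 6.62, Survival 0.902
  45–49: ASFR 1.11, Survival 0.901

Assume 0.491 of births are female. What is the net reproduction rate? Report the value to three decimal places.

Proportion female at birth = 0.491.
Each age group contributes 5 × ASFR × survival:
  15–19: 5 × 28.94/1000 × 0.958 = 0.13862
  20–24: 5 × 52.52/1000 × 0.953 = 0.25026
  25–29: 5 × 58.78/1000 × 0.943 = 0.27715
  30–34: 5 × 45.18/1000 × 0.929 = 0.20986
  35–39: 5 × 18.50/1000 × 0.916 = 0.08473
  40–44: 5 × 6.62/1000 × 0.902 = 0.02986
  45–49: 5 × 1.11/1000 × 0.901 = 0.00500
Sum = 0.99548
NRR = 0.491 × 0.99548 = 0.48878

0.489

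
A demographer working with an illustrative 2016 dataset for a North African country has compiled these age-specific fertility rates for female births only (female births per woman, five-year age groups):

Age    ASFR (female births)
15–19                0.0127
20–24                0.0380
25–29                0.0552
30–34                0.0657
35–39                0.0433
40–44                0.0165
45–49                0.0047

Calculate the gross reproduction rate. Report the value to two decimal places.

1.18

Sum of female ASFRs = 0.0127 + 0.0380 + 0.0552 + 0.0657 + 0.0433 + 0.0165 + 0.0047 = 0.2361
GRR = 5 × 0.2361 = 1.1805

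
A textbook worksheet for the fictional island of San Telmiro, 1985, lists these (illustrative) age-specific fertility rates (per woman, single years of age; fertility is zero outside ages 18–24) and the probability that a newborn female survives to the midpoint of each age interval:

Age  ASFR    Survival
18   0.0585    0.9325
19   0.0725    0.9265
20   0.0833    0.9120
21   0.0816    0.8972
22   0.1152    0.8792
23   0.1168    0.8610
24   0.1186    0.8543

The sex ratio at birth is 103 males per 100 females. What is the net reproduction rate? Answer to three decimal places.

Proportion female at birth = 100 / (100 + 103) = 0.49261.
Weighting each age-specific rate by interval width and survival:
  18: 1 × 0.0585 × 0.9325 = 0.05455
  19: 1 × 0.0725 × 0.9265 = 0.06717
  20: 1 × 0.0833 × 0.9120 = 0.07597
  21: 1 × 0.0816 × 0.8972 = 0.07321
  22: 1 × 0.1152 × 0.8792 = 0.10128
  23: 1 × 0.1168 × 0.8610 = 0.10056
  24: 1 × 0.1186 × 0.8543 = 0.10132
Sum = 0.57406
NRR = 0.49261 × 0.57406 = 0.28279
An NRR under 1 implies long-run decline under these rates.

0.283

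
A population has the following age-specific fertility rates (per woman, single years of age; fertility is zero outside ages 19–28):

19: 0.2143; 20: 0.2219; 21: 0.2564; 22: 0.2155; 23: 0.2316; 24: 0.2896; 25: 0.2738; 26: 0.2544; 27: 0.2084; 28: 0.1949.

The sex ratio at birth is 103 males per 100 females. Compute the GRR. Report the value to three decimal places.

Proportion female at birth = 100 / (100 + 103) = 0.49261.
Sum of ASFRs = 0.2143 + 0.2219 + 0.2564 + 0.2155 + 0.2316 + 0.2896 + 0.2738 + 0.2544 + 0.2084 + 0.1949 = 2.3608
TFR = 2.3608
GRR = 0.49261 × 2.3608 = 1.16295

1.163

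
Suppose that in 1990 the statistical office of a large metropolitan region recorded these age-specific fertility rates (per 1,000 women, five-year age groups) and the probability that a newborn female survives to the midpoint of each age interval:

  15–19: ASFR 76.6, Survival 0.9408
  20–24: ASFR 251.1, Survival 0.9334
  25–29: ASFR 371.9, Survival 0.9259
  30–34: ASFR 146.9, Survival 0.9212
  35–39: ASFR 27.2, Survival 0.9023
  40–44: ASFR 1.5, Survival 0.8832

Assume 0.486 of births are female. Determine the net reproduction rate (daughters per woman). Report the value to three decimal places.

1.973

Proportion female at birth = 0.486.
Each age group contributes 5 × ASFR × survival:
  15–19: 5 × 76.6/1000 × 0.9408 = 0.36033
  20–24: 5 × 251.1/1000 × 0.9334 = 1.17188
  25–29: 5 × 371.9/1000 × 0.9259 = 1.72171
  30–34: 5 × 146.9/1000 × 0.9212 = 0.67662
  35–39: 5 × 27.2/1000 × 0.9023 = 0.12271
  40–44: 5 × 1.5/1000 × 0.8832 = 0.00662
Sum = 4.05987
NRR = 0.486 × 4.05987 = 1.97310
An NRR exceeding 1 indicates intrinsic growth under these rates.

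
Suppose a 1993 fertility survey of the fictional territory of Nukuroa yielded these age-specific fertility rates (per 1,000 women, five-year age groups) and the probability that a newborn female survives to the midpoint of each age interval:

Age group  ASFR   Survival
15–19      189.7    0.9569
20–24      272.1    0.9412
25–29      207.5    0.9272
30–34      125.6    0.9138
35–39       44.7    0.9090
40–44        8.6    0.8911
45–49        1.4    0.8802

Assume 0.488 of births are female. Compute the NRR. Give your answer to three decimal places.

Proportion female at birth = 0.488.
Per-age-group product (5 × ASFR × survival probability):
  15–19: 5 × 189.7/1000 × 0.9569 = 0.90762
  20–24: 5 × 272.1/1000 × 0.9412 = 1.28050
  25–29: 5 × 207.5/1000 × 0.9272 = 0.96197
  30–34: 5 × 125.6/1000 × 0.9138 = 0.57387
  35–39: 5 × 44.7/1000 × 0.9090 = 0.20316
  40–44: 5 × 8.6/1000 × 0.8911 = 0.03832
  45–49: 5 × 1.4/1000 × 0.8802 = 0.00616
Sum = 3.97160
NRR = 0.488 × 3.97160 = 1.93814

1.938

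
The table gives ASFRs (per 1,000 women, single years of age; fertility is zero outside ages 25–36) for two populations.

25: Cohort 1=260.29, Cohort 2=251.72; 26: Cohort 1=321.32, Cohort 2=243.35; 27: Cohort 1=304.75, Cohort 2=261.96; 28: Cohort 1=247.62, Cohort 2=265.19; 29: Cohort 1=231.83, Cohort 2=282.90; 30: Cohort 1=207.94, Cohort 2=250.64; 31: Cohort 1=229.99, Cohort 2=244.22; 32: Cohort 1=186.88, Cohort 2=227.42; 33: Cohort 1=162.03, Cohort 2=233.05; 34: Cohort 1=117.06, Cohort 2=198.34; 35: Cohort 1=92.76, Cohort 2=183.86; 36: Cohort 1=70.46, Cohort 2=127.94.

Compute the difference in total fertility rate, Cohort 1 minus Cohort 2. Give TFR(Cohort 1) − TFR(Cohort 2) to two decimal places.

-0.34

Cohort 1:
  Sum of ASFRs = 260.29 + 321.32 + 304.75 + 247.62 + 231.83 + 207.94 + 229.99 + 186.88 + 162.03 + 117.06 + 92.76 + 70.46 = 2432.93
  TFR = 2432.93 / 1000 = 2.43293
Cohort 2:
  Sum of ASFRs = 251.72 + 243.35 + 261.96 + 265.19 + 282.90 + 250.64 + 244.22 + 227.42 + 233.05 + 198.34 + 183.86 + 127.94 = 2770.59
  TFR = 2770.59 / 1000 = 2.77059
Difference = 2.43293 − 2.77059 = -0.33766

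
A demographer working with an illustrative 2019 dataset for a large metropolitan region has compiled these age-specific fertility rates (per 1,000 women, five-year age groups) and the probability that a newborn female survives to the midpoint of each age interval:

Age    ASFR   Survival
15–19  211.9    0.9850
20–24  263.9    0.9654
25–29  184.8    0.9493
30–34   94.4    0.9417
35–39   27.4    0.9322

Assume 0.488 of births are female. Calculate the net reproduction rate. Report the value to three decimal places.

Proportion female at birth = 0.488.
Survival-weighted fertility by age (5·fₓ·Sₓ):
  15–19: 5 × 211.9/1000 × 0.9850 = 1.04361
  20–24: 5 × 263.9/1000 × 0.9654 = 1.27385
  25–29: 5 × 184.8/1000 × 0.9493 = 0.87715
  30–34: 5 × 94.4/1000 × 0.9417 = 0.44448
  35–39: 5 × 27.4/1000 × 0.9322 = 0.12771
Sum = 3.76680
NRR = 0.488 × 3.76680 = 1.83820

1.838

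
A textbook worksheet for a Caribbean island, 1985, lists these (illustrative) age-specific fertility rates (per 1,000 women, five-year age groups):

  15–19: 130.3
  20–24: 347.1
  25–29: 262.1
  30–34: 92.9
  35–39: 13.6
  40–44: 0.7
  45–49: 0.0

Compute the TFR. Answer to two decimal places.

4.23

Sum of ASFRs = 130.3 + 347.1 + 262.1 + 92.9 + 13.6 + 0.7 + 0.0 = 846.7
TFR = 5 × 846.7 / 1000 = 4.2335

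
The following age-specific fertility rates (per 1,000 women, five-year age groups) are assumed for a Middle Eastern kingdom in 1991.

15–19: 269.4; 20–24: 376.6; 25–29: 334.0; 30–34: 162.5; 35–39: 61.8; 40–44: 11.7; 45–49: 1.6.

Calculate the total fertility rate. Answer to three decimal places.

6.088

Sum of ASFRs = 269.4 + 376.6 + 334.0 + 162.5 + 61.8 + 11.7 + 1.6 = 1217.6
TFR = 5 × 1217.6 / 1000 = 6.088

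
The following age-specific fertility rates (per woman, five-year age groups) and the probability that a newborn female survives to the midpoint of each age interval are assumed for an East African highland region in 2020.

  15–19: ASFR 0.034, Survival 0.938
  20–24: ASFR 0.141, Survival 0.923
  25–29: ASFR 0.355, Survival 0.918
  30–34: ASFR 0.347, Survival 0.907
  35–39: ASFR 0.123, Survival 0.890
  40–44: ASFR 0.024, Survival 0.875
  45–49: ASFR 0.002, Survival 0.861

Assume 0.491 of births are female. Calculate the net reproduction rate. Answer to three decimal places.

2.295

Proportion female at birth = 0.491.
Weighting each age-specific rate by interval width and survival:
  15–19: 5 × 0.034 × 0.938 = 0.15946
  20–24: 5 × 0.141 × 0.923 = 0.65072
  25–29: 5 × 0.355 × 0.918 = 1.62945
  30–34: 5 × 0.347 × 0.907 = 1.57365
  35–39: 5 × 0.123 × 0.890 = 0.54735
  40–44: 5 × 0.024 × 0.875 = 0.10500
  45–49: 5 × 0.002 × 0.861 = 0.00861
Sum = 4.67424
NRR = 0.491 × 4.67424 = 2.29505
NRR > 1, so each generation more than replaces itself.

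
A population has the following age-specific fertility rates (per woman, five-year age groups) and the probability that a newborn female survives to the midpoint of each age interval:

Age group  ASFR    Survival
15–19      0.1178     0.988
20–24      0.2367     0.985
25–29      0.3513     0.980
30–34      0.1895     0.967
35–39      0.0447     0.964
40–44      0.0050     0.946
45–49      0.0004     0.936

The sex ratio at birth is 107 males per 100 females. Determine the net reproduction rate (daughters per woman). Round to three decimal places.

2.235

Proportion female at birth = 100 / (100 + 107) = 0.48309.
Survival-weighted fertility by age (5·fₓ·Sₓ):
  15–19: 5 × 0.1178 × 0.988 = 0.58193
  20–24: 5 × 0.2367 × 0.985 = 1.16575
  25–29: 5 × 0.3513 × 0.980 = 1.72137
  30–34: 5 × 0.1895 × 0.967 = 0.91623
  35–39: 5 × 0.0447 × 0.964 = 0.21545
  40–44: 5 × 0.0050 × 0.946 = 0.02365
  45–49: 5 × 0.0004 × 0.936 = 0.00187
Sum = 4.62625
NRR = 0.48309 × 4.62625 = 2.23490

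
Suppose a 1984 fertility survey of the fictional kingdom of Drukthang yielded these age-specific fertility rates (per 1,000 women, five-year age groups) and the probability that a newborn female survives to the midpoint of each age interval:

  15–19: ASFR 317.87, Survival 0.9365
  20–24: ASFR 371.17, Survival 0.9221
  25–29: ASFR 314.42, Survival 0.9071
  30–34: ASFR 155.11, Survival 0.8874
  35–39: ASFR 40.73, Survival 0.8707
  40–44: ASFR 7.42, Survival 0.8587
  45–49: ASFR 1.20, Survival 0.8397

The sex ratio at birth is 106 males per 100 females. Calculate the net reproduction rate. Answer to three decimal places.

2.684

Proportion female at birth = 100 / (100 + 106) = 0.48544.
Each age group contributes 5 × ASFR × survival:
  15–19: 5 × 317.87/1000 × 0.9365 = 1.48843
  20–24: 5 × 371.17/1000 × 0.9221 = 1.71128
  25–29: 5 × 314.42/1000 × 0.9071 = 1.42605
  30–34: 5 × 155.11/1000 × 0.8874 = 0.68822
  35–39: 5 × 40.73/1000 × 0.8707 = 0.17732
  40–44: 5 × 7.42/1000 × 0.8587 = 0.03186
  45–49: 5 × 1.20/1000 × 0.8397 = 0.00504
Sum = 5.52820
NRR = 0.48544 × 5.52820 = 2.68361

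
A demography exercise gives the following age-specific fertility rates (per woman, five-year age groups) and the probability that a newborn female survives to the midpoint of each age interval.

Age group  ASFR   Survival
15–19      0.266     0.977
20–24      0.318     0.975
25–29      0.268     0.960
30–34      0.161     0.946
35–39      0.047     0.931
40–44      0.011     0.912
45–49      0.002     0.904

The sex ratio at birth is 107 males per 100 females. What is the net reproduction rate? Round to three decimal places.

2.500

Proportion female at birth = 100 / (100 + 107) = 0.48309.
Each age group contributes 5 × ASFR × survival:
  15–19: 5 × 0.266 × 0.977 = 1.29941
  20–24: 5 × 0.318 × 0.975 = 1.55025
  25–29: 5 × 0.268 × 0.960 = 1.28640
  30–34: 5 × 0.161 × 0.946 = 0.76153
  35–39: 5 × 0.047 × 0.931 = 0.21879
  40–44: 5 × 0.011 × 0.912 = 0.05016
  45–49: 5 × 0.002 × 0.904 = 0.00904
Sum = 5.17558
NRR = 0.48309 × 5.17558 = 2.50027
NRR > 1, so each generation more than replaces itself.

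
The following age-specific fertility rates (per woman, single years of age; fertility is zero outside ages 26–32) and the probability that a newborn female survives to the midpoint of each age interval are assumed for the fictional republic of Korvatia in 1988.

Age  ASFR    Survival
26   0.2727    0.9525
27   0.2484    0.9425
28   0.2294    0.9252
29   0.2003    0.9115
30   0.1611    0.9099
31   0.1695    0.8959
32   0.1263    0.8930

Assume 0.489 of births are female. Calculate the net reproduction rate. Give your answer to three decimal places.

Proportion female at birth = 0.489.
Weighting each age-specific rate by interval width and survival:
  26: 1 × 0.2727 × 0.9525 = 0.25975
  27: 1 × 0.2484 × 0.9425 = 0.23412
  28: 1 × 0.2294 × 0.9252 = 0.21224
  29: 1 × 0.2003 × 0.9115 = 0.18257
  30: 1 × 0.1611 × 0.9099 = 0.14658
  31: 1 × 0.1695 × 0.8959 = 0.15186
  32: 1 × 0.1263 × 0.8930 = 0.11279
Sum = 1.29991
NRR = 0.489 × 1.29991 = 0.63566
With NRR below 1 the population is below replacement fertility.

0.636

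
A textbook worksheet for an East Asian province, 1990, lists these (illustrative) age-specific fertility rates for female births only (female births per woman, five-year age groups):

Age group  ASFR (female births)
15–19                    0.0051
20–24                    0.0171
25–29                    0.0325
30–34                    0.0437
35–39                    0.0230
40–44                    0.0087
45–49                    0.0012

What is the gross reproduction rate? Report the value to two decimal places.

Sum of female ASFRs = 0.0051 + 0.0171 + 0.0325 + 0.0437 + 0.0230 + 0.0087 + 0.0012 = 0.1313
GRR = 5 × 0.1313 = 0.6565

0.66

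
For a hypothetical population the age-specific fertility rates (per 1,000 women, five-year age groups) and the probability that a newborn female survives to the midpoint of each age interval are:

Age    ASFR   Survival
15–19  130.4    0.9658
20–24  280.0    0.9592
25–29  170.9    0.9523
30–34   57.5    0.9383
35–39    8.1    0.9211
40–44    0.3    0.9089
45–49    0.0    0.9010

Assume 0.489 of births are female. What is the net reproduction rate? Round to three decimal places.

1.513

Proportion female at birth = 0.489.
Per-age-group product (5 × ASFR × survival probability):
  15–19: 5 × 130.4/1000 × 0.9658 = 0.62970
  20–24: 5 × 280.0/1000 × 0.9592 = 1.34288
  25–29: 5 × 170.9/1000 × 0.9523 = 0.81374
  30–34: 5 × 57.5/1000 × 0.9383 = 0.26976
  35–39: 5 × 8.1/1000 × 0.9211 = 0.03730
  40–44: 5 × 0.3/1000 × 0.9089 = 0.00136
  45–49: 5 × 0.0/1000 × 0.9010 = 0.00000
Sum = 3.09474
NRR = 0.489 × 3.09474 = 1.51333
NRR > 1, so each generation more than replaces itself.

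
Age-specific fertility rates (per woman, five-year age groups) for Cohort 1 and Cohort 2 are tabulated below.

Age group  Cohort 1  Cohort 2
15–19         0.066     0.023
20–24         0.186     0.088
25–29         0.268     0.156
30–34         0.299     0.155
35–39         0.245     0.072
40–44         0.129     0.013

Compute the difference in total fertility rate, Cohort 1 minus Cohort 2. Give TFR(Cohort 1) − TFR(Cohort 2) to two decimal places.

Cohort 1:
  Sum of ASFRs = 0.066 + 0.186 + 0.268 + 0.299 + 0.245 + 0.129 = 1.193
  TFR = 5 × 1.193 = 5.965
Cohort 2:
  Sum of ASFRs = 0.023 + 0.088 + 0.156 + 0.155 + 0.072 + 0.013 = 0.507
  TFR = 5 × 0.507 = 2.535
Difference = 5.965 − 2.535 = 3.43

3.43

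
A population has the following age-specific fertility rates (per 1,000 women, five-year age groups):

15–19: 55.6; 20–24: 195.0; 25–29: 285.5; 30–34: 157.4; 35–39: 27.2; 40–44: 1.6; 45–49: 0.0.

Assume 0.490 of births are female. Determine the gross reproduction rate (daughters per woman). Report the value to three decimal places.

1.770

Proportion female at birth = 0.490.
Sum of ASFRs = 55.6 + 195.0 + 285.5 + 157.4 + 27.2 + 1.6 + 0.0 = 722.3
TFR = 5 × 722.3 / 1000 = 3.6115
GRR = 0.490 × 3.6115 = 1.76964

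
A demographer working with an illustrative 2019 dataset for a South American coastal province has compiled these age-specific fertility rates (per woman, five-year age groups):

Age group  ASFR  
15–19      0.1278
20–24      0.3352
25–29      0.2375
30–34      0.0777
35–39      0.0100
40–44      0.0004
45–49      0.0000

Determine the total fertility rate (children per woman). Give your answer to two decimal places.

Sum of ASFRs = 0.1278 + 0.3352 + 0.2375 + 0.0777 + 0.0100 + 0.0004 + 0.0000 = 0.7886
TFR = 5 × 0.7886 = 3.943

3.94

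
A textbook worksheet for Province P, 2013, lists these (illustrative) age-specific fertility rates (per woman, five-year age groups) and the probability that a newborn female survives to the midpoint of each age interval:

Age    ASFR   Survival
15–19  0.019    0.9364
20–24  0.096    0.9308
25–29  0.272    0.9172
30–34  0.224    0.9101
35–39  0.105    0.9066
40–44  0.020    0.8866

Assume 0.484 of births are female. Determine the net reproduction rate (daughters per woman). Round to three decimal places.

Proportion female at birth = 0.484.
Weighting each age-specific rate by interval width and survival:
  15–19: 5 × 0.019 × 0.9364 = 0.08896
  20–24: 5 × 0.096 × 0.9308 = 0.44678
  25–29: 5 × 0.272 × 0.9172 = 1.24739
  30–34: 5 × 0.224 × 0.9101 = 1.01931
  35–39: 5 × 0.105 × 0.9066 = 0.47597
  40–44: 5 × 0.020 × 0.8866 = 0.08866
Sum = 3.36707
NRR = 0.484 × 3.36707 = 1.62966
An NRR exceeding 1 indicates intrinsic growth under these rates.

1.630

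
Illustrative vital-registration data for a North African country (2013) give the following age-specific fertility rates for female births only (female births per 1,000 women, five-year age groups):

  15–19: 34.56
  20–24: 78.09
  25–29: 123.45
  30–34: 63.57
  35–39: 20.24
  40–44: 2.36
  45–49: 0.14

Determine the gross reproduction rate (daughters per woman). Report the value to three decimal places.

1.612

Sum of female ASFRs = 34.56 + 78.09 + 123.45 + 63.57 + 20.24 + 2.36 + 0.14 = 322.41
GRR = 5 × 322.41 / 1000 = 1.61205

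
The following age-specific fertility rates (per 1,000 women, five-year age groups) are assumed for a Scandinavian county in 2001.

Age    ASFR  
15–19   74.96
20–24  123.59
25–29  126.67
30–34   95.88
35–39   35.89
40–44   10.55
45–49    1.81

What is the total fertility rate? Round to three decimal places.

2.347

Sum of ASFRs = 74.96 + 123.59 + 126.67 + 95.88 + 35.89 + 10.55 + 1.81 = 469.35
TFR = 5 × 469.35 / 1000 = 2.34675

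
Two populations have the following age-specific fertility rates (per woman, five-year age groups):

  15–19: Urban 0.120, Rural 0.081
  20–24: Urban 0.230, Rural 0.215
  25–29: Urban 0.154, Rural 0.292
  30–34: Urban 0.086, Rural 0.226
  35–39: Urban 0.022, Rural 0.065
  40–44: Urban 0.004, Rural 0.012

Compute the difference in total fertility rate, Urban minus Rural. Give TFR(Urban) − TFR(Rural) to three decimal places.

-1.375

Urban:
  Sum of ASFRs = 0.120 + 0.230 + 0.154 + 0.086 + 0.022 + 0.004 = 0.616
  TFR = 5 × 0.616 = 3.08
Rural:
  Sum of ASFRs = 0.081 + 0.215 + 0.292 + 0.226 + 0.065 + 0.012 = 0.891
  TFR = 5 × 0.891 = 4.455
Difference = 3.08 − 4.455 = -1.375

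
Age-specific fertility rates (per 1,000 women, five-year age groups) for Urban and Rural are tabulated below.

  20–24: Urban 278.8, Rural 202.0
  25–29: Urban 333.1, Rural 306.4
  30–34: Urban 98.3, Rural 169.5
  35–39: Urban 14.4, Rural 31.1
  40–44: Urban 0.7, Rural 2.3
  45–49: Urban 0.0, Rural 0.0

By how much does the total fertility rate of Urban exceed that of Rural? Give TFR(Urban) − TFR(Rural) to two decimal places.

Urban:
  Sum of ASFRs = 278.8 + 333.1 + 98.3 + 14.4 + 0.7 + 0.0 = 725.3
  TFR = 5 × 725.3 / 1000 = 3.6265
Rural:
  Sum of ASFRs = 202.0 + 306.4 + 169.5 + 31.1 + 2.3 + 0.0 = 711.3
  TFR = 5 × 711.3 / 1000 = 3.5565
Difference = 3.6265 − 3.5565 = 0.07

0.07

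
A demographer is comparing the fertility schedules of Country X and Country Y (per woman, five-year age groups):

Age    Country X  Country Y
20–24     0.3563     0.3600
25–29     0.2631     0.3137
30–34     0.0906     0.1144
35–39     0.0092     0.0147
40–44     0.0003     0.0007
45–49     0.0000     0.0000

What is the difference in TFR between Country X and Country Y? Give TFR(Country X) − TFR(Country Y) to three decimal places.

-0.420

Country X:
  Sum of ASFRs = 0.3563 + 0.2631 + 0.0906 + 0.0092 + 0.0003 + 0.0000 = 0.7195
  TFR = 5 × 0.7195 = 3.5975
Country Y:
  Sum of ASFRs = 0.3600 + 0.3137 + 0.1144 + 0.0147 + 0.0007 + 0.0000 = 0.8035
  TFR = 5 × 0.8035 = 4.0175
Difference = 3.5975 − 4.0175 = -0.42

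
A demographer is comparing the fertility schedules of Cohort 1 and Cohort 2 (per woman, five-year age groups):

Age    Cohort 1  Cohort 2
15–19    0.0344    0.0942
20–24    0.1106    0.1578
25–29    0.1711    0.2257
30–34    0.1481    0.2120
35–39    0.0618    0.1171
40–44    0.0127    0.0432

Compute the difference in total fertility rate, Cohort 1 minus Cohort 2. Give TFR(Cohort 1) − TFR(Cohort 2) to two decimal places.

Cohort 1:
  Sum of ASFRs = 0.0344 + 0.1106 + 0.1711 + 0.1481 + 0.0618 + 0.0127 = 0.5387
  TFR = 5 × 0.5387 = 2.6935
Cohort 2:
  Sum of ASFRs = 0.0942 + 0.1578 + 0.2257 + 0.2120 + 0.1171 + 0.0432 = 0.8500
  TFR = 5 × 0.8500 = 4.25
Difference = 2.6935 − 4.25 = -1.5565

-1.56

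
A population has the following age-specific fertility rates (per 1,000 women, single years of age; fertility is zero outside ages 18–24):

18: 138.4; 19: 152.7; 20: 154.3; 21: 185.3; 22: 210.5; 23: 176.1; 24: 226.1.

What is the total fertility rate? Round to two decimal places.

1.24

Sum of ASFRs = 138.4 + 152.7 + 154.3 + 185.3 + 210.5 + 176.1 + 226.1 = 1243.4
TFR = 1243.4 / 1000 = 1.2434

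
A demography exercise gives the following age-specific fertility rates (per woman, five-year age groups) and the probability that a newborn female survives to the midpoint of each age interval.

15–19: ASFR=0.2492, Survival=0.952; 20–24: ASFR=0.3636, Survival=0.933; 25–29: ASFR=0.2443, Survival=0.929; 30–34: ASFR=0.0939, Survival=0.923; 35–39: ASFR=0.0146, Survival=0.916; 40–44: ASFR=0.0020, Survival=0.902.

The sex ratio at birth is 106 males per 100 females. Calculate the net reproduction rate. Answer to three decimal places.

2.197

Proportion female at birth = 100 / (100 + 106) = 0.48544.
Survival-weighted fertility by age (5·fₓ·Sₓ):
  15–19: 5 × 0.2492 × 0.952 = 1.18619
  20–24: 5 × 0.3636 × 0.933 = 1.69619
  25–29: 5 × 0.2443 × 0.929 = 1.13477
  30–34: 5 × 0.0939 × 0.923 = 0.43335
  35–39: 5 × 0.0146 × 0.916 = 0.06687
  40–44: 5 × 0.0020 × 0.902 = 0.00902
Sum = 4.52639
NRR = 0.48544 × 4.52639 = 2.19729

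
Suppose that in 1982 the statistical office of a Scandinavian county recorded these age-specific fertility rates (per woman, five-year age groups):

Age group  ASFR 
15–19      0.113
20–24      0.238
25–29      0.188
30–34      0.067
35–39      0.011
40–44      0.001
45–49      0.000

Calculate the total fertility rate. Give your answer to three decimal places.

Sum of ASFRs = 0.113 + 0.238 + 0.188 + 0.067 + 0.011 + 0.001 + 0.000 = 0.618
TFR = 5 × 0.618 = 3.09

3.090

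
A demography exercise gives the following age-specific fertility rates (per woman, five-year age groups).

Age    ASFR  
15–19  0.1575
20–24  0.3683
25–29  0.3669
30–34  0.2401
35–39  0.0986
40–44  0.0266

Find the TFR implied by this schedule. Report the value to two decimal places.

Sum of ASFRs = 0.1575 + 0.3683 + 0.3669 + 0.2401 + 0.0986 + 0.0266 = 1.2580
TFR = 5 × 1.2580 = 6.29

6.29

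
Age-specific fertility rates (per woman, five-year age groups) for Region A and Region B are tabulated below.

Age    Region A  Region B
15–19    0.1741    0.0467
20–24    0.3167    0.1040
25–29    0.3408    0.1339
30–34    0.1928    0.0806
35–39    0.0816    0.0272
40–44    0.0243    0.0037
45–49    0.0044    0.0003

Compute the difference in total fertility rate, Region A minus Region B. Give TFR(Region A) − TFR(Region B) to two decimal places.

Region A:
  Sum of ASFRs = 0.1741 + 0.3167 + 0.3408 + 0.1928 + 0.0816 + 0.0243 + 0.0044 = 1.1347
  TFR = 5 × 1.1347 = 5.6735
Region B:
  Sum of ASFRs = 0.0467 + 0.1040 + 0.1339 + 0.0806 + 0.0272 + 0.0037 + 0.0003 = 0.3964
  TFR = 5 × 0.3964 = 1.982
Difference = 5.6735 − 1.982 = 3.6915

3.69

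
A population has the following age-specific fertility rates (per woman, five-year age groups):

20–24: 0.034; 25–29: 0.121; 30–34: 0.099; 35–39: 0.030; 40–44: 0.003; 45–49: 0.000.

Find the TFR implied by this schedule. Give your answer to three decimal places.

1.435

Sum of ASFRs = 0.034 + 0.121 + 0.099 + 0.030 + 0.003 + 0.000 = 0.287
TFR = 5 × 0.287 = 1.435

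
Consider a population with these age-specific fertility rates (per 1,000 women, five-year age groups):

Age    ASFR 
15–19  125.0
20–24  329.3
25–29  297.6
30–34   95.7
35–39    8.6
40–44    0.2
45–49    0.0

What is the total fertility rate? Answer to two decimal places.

Sum of ASFRs = 125.0 + 329.3 + 297.6 + 95.7 + 8.6 + 0.2 + 0.0 = 856.4
TFR = 5 × 856.4 / 1000 = 4.282

4.28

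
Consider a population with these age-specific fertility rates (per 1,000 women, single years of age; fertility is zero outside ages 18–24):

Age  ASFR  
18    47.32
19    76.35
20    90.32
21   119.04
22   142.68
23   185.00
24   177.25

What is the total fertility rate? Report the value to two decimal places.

Sum of ASFRs = 47.32 + 76.35 + 90.32 + 119.04 + 142.68 + 185.00 + 177.25 = 837.96
TFR = 837.96 / 1000 = 0.83796

0.84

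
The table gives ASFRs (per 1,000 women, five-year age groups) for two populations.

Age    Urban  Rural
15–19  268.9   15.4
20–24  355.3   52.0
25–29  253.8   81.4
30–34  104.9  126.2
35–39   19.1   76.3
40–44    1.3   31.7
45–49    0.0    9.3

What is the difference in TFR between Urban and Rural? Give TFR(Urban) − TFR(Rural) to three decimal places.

3.055

Urban:
  Sum of ASFRs = 268.9 + 355.3 + 253.8 + 104.9 + 19.1 + 1.3 + 0.0 = 1003.3
  TFR = 5 × 1003.3 / 1000 = 5.0165
Rural:
  Sum of ASFRs = 15.4 + 52.0 + 81.4 + 126.2 + 76.3 + 31.7 + 9.3 = 392.3
  TFR = 5 × 392.3 / 1000 = 1.9615
Difference = 5.0165 − 1.9615 = 3.055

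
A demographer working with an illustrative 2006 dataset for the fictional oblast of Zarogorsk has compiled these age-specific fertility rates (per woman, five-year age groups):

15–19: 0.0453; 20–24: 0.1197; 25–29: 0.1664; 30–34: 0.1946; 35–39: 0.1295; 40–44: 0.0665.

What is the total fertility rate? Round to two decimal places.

Sum of ASFRs = 0.0453 + 0.1197 + 0.1664 + 0.1946 + 0.1295 + 0.0665 = 0.7220
TFR = 5 × 0.7220 = 3.61

3.61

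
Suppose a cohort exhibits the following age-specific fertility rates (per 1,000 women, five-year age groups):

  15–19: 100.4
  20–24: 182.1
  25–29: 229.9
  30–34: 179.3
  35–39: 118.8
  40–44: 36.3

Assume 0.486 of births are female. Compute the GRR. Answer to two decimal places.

Proportion female at birth = 0.486.
Sum of ASFRs = 100.4 + 182.1 + 229.9 + 179.3 + 118.8 + 36.3 = 846.8
TFR = 5 × 846.8 / 1000 = 4.234
GRR = 0.486 × 4.234 = 2.05772

2.06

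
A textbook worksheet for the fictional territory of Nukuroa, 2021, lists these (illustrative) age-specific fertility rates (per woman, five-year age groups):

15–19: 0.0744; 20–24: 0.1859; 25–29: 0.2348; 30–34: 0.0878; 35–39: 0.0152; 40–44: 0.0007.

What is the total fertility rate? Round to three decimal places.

Sum of ASFRs = 0.0744 + 0.1859 + 0.2348 + 0.0878 + 0.0152 + 0.0007 = 0.5988
TFR = 5 × 0.5988 = 2.994

2.994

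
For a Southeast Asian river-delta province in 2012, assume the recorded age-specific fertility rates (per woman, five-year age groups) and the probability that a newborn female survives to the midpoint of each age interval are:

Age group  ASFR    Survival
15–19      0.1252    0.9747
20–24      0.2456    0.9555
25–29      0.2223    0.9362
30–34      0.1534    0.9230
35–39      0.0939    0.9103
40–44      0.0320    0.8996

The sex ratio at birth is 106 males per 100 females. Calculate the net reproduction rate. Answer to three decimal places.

1.992

Proportion female at birth = 100 / (100 + 106) = 0.48544.
Each age group contributes 5 × ASFR × survival:
  15–19: 5 × 0.1252 × 0.9747 = 0.61016
  20–24: 5 × 0.2456 × 0.9555 = 1.17335
  25–29: 5 × 0.2223 × 0.9362 = 1.04059
  30–34: 5 × 0.1534 × 0.9230 = 0.70794
  35–39: 5 × 0.0939 × 0.9103 = 0.42739
  40–44: 5 × 0.0320 × 0.8996 = 0.14394
Sum = 4.10337
NRR = 0.48544 × 4.10337 = 1.99194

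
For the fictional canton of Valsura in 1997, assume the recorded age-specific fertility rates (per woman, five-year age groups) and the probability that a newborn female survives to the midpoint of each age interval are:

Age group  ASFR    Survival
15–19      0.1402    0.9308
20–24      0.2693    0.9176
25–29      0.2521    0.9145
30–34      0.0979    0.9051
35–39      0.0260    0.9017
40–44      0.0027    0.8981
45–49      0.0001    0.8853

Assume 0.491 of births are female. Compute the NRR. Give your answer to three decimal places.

Proportion female at birth = 0.491.
Weighting each age-specific rate by interval width and survival:
  15–19: 5 × 0.1402 × 0.9308 = 0.65249
  20–24: 5 × 0.2693 × 0.9176 = 1.23555
  25–29: 5 × 0.2521 × 0.9145 = 1.15273
  30–34: 5 × 0.0979 × 0.9051 = 0.44305
  35–39: 5 × 0.0260 × 0.9017 = 0.11722
  40–44: 5 × 0.0027 × 0.8981 = 0.01212
  45–49: 5 × 0.0001 × 0.8853 = 0.00044
Sum = 3.61360
NRR = 0.491 × 3.61360 = 1.77428
NRR > 1, so each generation more than replaces itself.

1.774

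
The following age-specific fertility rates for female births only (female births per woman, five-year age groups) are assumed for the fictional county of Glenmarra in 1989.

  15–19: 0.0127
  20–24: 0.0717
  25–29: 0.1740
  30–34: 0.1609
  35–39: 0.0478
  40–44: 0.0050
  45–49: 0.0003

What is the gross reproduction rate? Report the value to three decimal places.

Sum of female ASFRs = 0.0127 + 0.0717 + 0.1740 + 0.1609 + 0.0478 + 0.0050 + 0.0003 = 0.4724
GRR = 5 × 0.4724 = 2.362

2.362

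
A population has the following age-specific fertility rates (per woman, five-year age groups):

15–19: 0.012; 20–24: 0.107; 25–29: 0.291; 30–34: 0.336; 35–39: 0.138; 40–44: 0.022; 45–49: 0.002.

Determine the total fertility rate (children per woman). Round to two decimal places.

4.54

Sum of ASFRs = 0.012 + 0.107 + 0.291 + 0.336 + 0.138 + 0.022 + 0.002 = 0.908
TFR = 5 × 0.908 = 4.54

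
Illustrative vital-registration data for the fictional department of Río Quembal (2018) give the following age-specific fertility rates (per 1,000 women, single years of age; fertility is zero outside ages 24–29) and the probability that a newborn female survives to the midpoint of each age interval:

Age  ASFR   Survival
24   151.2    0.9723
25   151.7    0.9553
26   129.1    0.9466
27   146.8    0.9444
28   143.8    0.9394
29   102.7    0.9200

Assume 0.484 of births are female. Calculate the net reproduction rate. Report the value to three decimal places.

Proportion female at birth = 0.484.
Weighting each age-specific rate by interval width and survival:
  24: 1 × 151.2/1000 × 0.9723 = 0.14701
  25: 1 × 151.7/1000 × 0.9553 = 0.14492
  26: 1 × 129.1/1000 × 0.9466 = 0.12221
  27: 1 × 146.8/1000 × 0.9444 = 0.13864
  28: 1 × 143.8/1000 × 0.9394 = 0.13509
  29: 1 × 102.7/1000 × 0.9200 = 0.09448
Sum = 0.78235
NRR = 0.484 × 0.78235 = 0.37866

0.379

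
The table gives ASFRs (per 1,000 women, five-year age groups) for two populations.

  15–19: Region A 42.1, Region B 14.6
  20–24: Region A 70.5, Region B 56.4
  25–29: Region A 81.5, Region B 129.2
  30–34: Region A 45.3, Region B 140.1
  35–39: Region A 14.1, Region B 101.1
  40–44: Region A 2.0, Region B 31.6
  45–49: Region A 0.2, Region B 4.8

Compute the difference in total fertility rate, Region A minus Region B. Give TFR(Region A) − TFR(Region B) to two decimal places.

Region A:
  Sum of ASFRs = 42.1 + 70.5 + 81.5 + 45.3 + 14.1 + 2.0 + 0.2 = 255.7
  TFR = 5 × 255.7 / 1000 = 1.2785
Region B:
  Sum of ASFRs = 14.6 + 56.4 + 129.2 + 140.1 + 101.1 + 31.6 + 4.8 = 477.8
  TFR = 5 × 477.8 / 1000 = 2.389
Difference = 1.2785 − 2.389 = -1.1105

-1.11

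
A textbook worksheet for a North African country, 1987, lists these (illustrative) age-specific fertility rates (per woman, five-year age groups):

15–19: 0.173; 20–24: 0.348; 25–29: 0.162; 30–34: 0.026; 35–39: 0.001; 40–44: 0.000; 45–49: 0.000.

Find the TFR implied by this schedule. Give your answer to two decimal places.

Sum of ASFRs = 0.173 + 0.348 + 0.162 + 0.026 + 0.001 + 0.000 + 0.000 = 0.710
TFR = 5 × 0.710 = 3.55

3.55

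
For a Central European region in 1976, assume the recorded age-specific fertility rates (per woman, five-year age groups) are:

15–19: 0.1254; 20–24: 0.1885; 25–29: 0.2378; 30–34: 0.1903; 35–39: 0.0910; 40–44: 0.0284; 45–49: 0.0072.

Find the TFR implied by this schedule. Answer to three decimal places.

4.343

Sum of ASFRs = 0.1254 + 0.1885 + 0.2378 + 0.1903 + 0.0910 + 0.0284 + 0.0072 = 0.8686
TFR = 5 × 0.8686 = 4.343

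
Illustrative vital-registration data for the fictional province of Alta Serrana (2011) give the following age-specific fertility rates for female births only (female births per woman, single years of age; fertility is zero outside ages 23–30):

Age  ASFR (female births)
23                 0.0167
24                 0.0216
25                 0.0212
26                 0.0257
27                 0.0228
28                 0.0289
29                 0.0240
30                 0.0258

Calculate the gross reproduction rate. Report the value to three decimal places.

Sum of female ASFRs = 0.0167 + 0.0216 + 0.0212 + 0.0257 + 0.0228 + 0.0289 + 0.0240 + 0.0258 = 0.1867
GRR = 0.1867

0.187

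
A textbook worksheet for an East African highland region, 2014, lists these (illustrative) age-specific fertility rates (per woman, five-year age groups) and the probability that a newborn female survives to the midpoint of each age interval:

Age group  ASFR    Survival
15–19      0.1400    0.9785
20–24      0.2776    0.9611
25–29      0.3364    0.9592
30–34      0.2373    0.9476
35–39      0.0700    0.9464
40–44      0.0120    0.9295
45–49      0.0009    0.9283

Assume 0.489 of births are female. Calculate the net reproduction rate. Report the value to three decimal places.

Proportion female at birth = 0.489.
Per-age-group product (5 × ASFR × survival probability):
  15–19: 5 × 0.1400 × 0.9785 = 0.68495
  20–24: 5 × 0.2776 × 0.9611 = 1.33401
  25–29: 5 × 0.3364 × 0.9592 = 1.61337
  30–34: 5 × 0.2373 × 0.9476 = 1.12433
  35–39: 5 × 0.0700 × 0.9464 = 0.33124
  40–44: 5 × 0.0120 × 0.9295 = 0.05577
  45–49: 5 × 0.0009 × 0.9283 = 0.00418
Sum = 5.14785
NRR = 0.489 × 5.14785 = 2.51730
An NRR exceeding 1 indicates intrinsic growth under these rates.

2.517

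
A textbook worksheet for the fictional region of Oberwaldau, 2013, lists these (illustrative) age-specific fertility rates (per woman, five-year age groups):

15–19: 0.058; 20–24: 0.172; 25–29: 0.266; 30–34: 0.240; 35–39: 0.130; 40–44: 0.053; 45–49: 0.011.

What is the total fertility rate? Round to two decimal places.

4.65

Sum of ASFRs = 0.058 + 0.172 + 0.266 + 0.240 + 0.130 + 0.053 + 0.011 = 0.930
TFR = 5 × 0.930 = 4.65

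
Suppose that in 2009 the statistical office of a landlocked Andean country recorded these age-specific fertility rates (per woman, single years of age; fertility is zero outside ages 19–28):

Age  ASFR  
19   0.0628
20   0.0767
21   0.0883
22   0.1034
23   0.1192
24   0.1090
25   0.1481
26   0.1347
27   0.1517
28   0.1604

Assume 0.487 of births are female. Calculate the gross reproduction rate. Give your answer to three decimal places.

0.562

Proportion female at birth = 0.487.
Sum of ASFRs = 0.0628 + 0.0767 + 0.0883 + 0.1034 + 0.1192 + 0.1090 + 0.1481 + 0.1347 + 0.1517 + 0.1604 = 1.1543
TFR = 1.1543
GRR = 0.487 × 1.1543 = 0.56214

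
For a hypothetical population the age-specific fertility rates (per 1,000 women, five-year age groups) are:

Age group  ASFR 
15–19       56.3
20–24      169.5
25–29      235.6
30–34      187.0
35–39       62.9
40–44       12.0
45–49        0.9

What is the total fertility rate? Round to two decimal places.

Sum of ASFRs = 56.3 + 169.5 + 235.6 + 187.0 + 62.9 + 12.0 + 0.9 = 724.2
TFR = 5 × 724.2 / 1000 = 3.621

3.62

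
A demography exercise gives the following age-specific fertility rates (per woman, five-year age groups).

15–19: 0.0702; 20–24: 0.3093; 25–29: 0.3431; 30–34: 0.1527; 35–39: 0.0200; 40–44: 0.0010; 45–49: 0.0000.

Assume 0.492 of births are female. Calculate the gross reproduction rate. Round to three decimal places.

Proportion female at birth = 0.492.
Sum of ASFRs = 0.0702 + 0.3093 + 0.3431 + 0.1527 + 0.0200 + 0.0010 + 0.0000 = 0.8963
TFR = 5 × 0.8963 = 4.4815
GRR = 0.492 × 4.4815 = 2.20490

2.205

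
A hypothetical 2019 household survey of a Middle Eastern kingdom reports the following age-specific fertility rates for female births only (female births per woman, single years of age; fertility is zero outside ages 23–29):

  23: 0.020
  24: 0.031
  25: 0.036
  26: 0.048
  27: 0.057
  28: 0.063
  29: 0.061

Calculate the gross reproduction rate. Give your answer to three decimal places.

0.316

Sum of female ASFRs = 0.020 + 0.031 + 0.036 + 0.048 + 0.057 + 0.063 + 0.061 = 0.316
GRR = 0.316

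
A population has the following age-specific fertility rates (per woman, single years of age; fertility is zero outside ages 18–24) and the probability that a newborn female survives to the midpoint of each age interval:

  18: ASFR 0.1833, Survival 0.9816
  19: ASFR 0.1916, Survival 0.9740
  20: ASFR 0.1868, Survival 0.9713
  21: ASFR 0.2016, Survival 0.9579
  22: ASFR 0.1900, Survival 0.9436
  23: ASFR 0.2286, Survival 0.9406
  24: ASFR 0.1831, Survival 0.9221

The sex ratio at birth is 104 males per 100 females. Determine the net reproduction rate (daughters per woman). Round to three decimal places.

Proportion female at birth = 100 / (100 + 104) = 0.49020.
Weighting each age-specific rate by interval width and survival:
  18: 1 × 0.1833 × 0.9816 = 0.17993
  19: 1 × 0.1916 × 0.9740 = 0.18662
  20: 1 × 0.1868 × 0.9713 = 0.18144
  21: 1 × 0.2016 × 0.9579 = 0.19311
  22: 1 × 0.1900 × 0.9436 = 0.17928
  23: 1 × 0.2286 × 0.9406 = 0.21502
  24: 1 × 0.1831 × 0.9221 = 0.16884
Sum = 1.30424
NRR = 0.49020 × 1.30424 = 0.63934

0.639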